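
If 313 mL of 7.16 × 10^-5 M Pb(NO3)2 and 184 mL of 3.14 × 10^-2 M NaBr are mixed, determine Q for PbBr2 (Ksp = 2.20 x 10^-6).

Q ≈ 6.09e-9

Total volume = 313 + 184 = 497 mL.
[Pb^2+] = 7.16 × 10^-5 × (313/497) = 4.509 x 10^-5 M
[Br^-] = 3.14 × 10^-2 × (184/497) = 1.162 x 10^-2 M
PbBr2(s) ⇌ Pb^2+(aq) + 2 Br^-(aq), so Q = [Pb^2+][Br^-]^2
Q = (4.509 × 10^-5)(1.162 × 10^-2)^2 = 6.09 x 10^-9
Q < Ksp, so no precipitate of PbBr2 forms.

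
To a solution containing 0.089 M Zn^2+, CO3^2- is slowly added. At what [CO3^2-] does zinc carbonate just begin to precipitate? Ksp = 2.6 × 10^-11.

ZnCO3(s) <=> Zn^2+ + CO3^2-
Ksp = [Zn^2+][CO3^2-]
Precipitation begins when Q = Ksp. With [Zn^2+] = 0.089 M:
2.6 × 10^-11 = (0.089) × [CO3^2-]
[CO3^2-] = (2.6 × 10^-11 / 8.9 x 10^-2) = 2.9 × 10^-10 M

[CO3^2-] ≈ 2.9e-10 M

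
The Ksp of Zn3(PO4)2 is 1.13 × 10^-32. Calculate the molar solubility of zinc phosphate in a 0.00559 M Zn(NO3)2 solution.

Zn3(PO4)2(s) <=> 3 Zn^2+(aq) + 2 PO4^3-(aq)
Ksp = [Zn^2+]^3[PO4^3-]^2
If s mol/L dissolves here, [Zn^2+] = 0.00559 + 3s ≈ 0.00559, [PO4^3-] = 2s (since Zn^2+ from Zn(NO3)2 dominates).
Ksp ≈ (0.00559)^3 × (2s)^2
s = 1.27 x 10^-13 M
Check: 3s = 3.8 × 10^-13 ≪ 0.00559, so the approximation is valid.

1.27 x 10^-13 M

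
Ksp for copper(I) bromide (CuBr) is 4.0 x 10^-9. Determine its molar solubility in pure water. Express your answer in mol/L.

s = 6.3e-5 M

CuBr(s) <=> Cu^+(aq) + Br^-(aq)
Ksp = [Cu^+][Br^-]
If s mol/L of CuBr dissolves, [Cu^+] = s and [Br^-] = s.
Ksp = s × s = s^2
s = √(4.0 x 10^-9) = 6.3 × 10^-5 M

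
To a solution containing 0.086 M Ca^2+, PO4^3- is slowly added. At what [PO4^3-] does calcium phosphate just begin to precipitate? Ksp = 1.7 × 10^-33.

[PO4^3-] ≈ 1.6e-15 M

Ca3(PO4)2(s) <=> 3 Ca^2+ + 2 PO4^3-
Ksp = [Ca^2+]^3[PO4^3-]^2
Precipitation begins when Q = Ksp. With [Ca^2+] = 0.086 M:
1.7 × 10^-33 = (0.086)^3 × [PO4^3-]^2
[PO4^3-] = (1.7 × 10^-33 / 6.36 x 10^-4)^(1/2) = 1.6 x 10^-15 M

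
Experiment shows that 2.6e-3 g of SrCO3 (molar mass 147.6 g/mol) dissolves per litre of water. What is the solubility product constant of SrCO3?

Molar solubility s = (2.6 × 10^-3 g/L) / (147.6 g/mol) = 1.76 × 10^-5 M.
SrCO3(s) <=> Sr^2+(aq) + CO3^2-(aq)
If s mol/L of SrCO3 dissolves, [Sr^2+] = s and [CO3^2-] = s.
Ksp = [Sr^2+][CO3^2-]
Ksp = s^2
Ksp = (1.76 x 10^-5)^2 = 3.1 × 10^-10

Ksp ≈ 3.1e-10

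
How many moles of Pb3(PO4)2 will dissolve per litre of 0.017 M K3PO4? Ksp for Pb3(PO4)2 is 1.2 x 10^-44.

Pb3(PO4)2(s) <=> 3 Pb^2+ + 2 PO4^3-
Ksp = [Pb^2+]^3[PO4^3-]^2
Let s be the molar solubility in this solution. [Pb^2+] = 3s, [PO4^3-] = 0.017 + 2s ≈ 0.017 (common-ion effect: PO4^3- is already 0.017 M).
Ksp ≈ (3s)^3 × (0.017)^2
s = 1.2 × 10^-14 M
Check: 2s = 2.3 x 10^-14 ≪ 0.017, so the approximation is valid.

s = 1.2 x 10^-14 M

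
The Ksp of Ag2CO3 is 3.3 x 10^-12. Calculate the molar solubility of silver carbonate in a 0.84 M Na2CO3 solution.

s = 9.9e-7 M

Ag2CO3(s) ⇌ 2 Ag^+ + CO3^2-
Ksp = [Ag^+]^2[CO3^2-]
Let s be the molar solubility in this solution. [Ag^+] = 2s, [CO3^2-] = 0.84 + s ≈ 0.84 (common-ion effect: CO3^2- is already 0.84 M).
Ksp ≈ (2s)^2 × 0.84
s = 9.9 x 10^-7 M
Check: s = 9.9 × 10^-7 ≪ 0.84, so the approximation is valid.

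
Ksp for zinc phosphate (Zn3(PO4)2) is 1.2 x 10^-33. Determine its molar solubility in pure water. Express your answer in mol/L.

Zn3(PO4)2(s) ⇌ 3 Zn^2+(aq) + 2 PO4^3-(aq)
Ksp = [Zn^2+]^3[PO4^3-]^2
Let s = molar solubility. Then [Zn^2+] = 3s and [PO4^3-] = 2s.
Ksp = (3s)^3(2s)^2 = 108s^5
Solving, s = (1.2 x 10^-33/108)^(1/5) = 1.0 x 10^-7 M

1.0 x 10^-7 M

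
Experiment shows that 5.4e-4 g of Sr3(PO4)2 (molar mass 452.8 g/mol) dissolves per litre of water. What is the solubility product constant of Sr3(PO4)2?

Molar solubility s = (5.4 × 10^-4 g/L) / (452.8 g/mol) = 1.19 × 10^-6 M.
Sr3(PO4)2(s) ⇌ 3 Sr^2+ + 2 PO4^3-
If s mol/L of Sr3(PO4)2 dissolves, [Sr^2+] = 3s and [PO4^3-] = 2s.
Ksp = [Sr^2+]^3[PO4^3-]^2
So Ksp = (3s)^3 × (2s)^2 = 108s^5
Ksp = 108 × (1.19 x 10^-6)^5 = 2.6 × 10^-28

Ksp ≈ 2.6 x 10^-28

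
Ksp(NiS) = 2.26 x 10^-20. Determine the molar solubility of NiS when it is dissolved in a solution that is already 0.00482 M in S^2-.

NiS(s) <=> Ni^2+(aq) + S^2-(aq)
Ksp = [Ni^2+][S^2-]
If s mol/L dissolves here, [Ni^2+] = s, [S^2-] = 0.00482 + s ≈ 0.00482 (since the S^2- already present dominates).
Ksp ≈ s × 0.00482
s = 4.69 × 10^-18 M
Check: s = 4.7 × 10^-18 ≪ 0.00482, so the approximation is valid.

s ≈ 4.69 x 10^-18 M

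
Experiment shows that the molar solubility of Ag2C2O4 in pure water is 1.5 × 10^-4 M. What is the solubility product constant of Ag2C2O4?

1.4 x 10^-11

Ag2C2O4(s) <=> 2 Ag^+(aq) + C2O4^2-(aq)
Let s = molar solubility. Then [Ag^+] = 2s and [C2O4^2-] = s.
Ksp = [Ag^+]^2[C2O4^2-]
So Ksp = (2s)^2 × s = 4s^3
With s = 1.5 x 10^-4: Ksp = 1.4 × 10^-11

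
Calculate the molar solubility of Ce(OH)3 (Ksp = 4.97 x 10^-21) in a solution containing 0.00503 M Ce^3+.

3.32e-7 M

Ce(OH)3(s) ⇌ Ce^3+ + 3 OH^-
Ksp = [Ce^3+][OH^-]^3
Let s be the molar solubility in this solution. [Ce^3+] = 0.00503 + s ≈ 0.00503, [OH^-] = 3s (Ksp is small, so little additional dissolves).
Ksp ≈ 0.00503 × (3s)^3
s = 3.32 × 10^-7 M
Check: s = 3.3 × 10^-7 ≪ 0.00503, so the approximation is valid.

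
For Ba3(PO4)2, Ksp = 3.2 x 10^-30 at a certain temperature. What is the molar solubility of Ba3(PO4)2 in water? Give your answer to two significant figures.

Ba3(PO4)2(s) ⇌ 3 Ba^2+ + 2 PO4^3-
Ksp = [Ba^2+]^3[PO4^3-]^2
If s mol/L of Ba3(PO4)2 dissolves, [Ba^2+] = 3s and [PO4^3-] = 2s.
Substituting: Ksp = (3s)^3(2s)^2 = 108s^5
s^5 = 3.2 x 10^-30 / 108, so s = 4.9 × 10^-7 M

s = 4.9e-7 M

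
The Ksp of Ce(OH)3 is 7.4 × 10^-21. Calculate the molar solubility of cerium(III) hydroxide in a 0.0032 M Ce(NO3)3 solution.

Ce(OH)3(s) ⇌ Ce^3+ + 3 OH^-
Ksp = [Ce^3+][OH^-]^3
Let s be the molar solubility in this solution. [Ce^3+] = 0.0032 + s ≈ 0.0032, [OH^-] = 3s (since Ce^3+ from Ce(NO3)3 dominates).
Ksp ≈ 0.0032 × (3s)^3
s = 4.4 × 10^-7 M
Check: s = 4.4 × 10^-7 ≪ 0.0032, so the approximation is valid.

s ≈ 4.4 × 10^-7 M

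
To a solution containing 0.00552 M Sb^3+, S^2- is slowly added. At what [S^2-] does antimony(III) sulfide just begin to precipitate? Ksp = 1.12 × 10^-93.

[S^2-] ≈ 3.32 x 10^-30 M

Sb2S3(s) ⇌ 2 Sb^3+(aq) + 3 S^2-(aq)
Ksp = [Sb^3+]^2[S^2-]^3
Precipitation begins when Q = Ksp. With [Sb^3+] = 0.00552 M:
1.12 × 10^-93 = (0.00552)^2 × [S^2-]^3
[S^2-] = (1.12 × 10^-93 / 3.047 x 10^-5)^(1/3) = 3.32 × 10^-30 M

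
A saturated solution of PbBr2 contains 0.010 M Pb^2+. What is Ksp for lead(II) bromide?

Ksp = 4.0 × 10^-6

PbBr2(s) ⇌ Pb^2+(aq) + 2 Br^-(aq)
Stoichiometry gives [Br^-] = (2/1)[Pb^2+] = 2.00 x 10^-2 M.
Ksp = [Pb^2+][Br^-]^2
Ksp = 1.0 × 10^-2 × (2.00 × 10^-2)^2 = 4.0 × 10^-6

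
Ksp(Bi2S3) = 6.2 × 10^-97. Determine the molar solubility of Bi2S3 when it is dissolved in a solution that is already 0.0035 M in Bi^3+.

s = 1.2 x 10^-31 M

Bi2S3(s) ⇌ 2 Bi^3+(aq) + 3 S^2-(aq)
Ksp = [Bi^3+]^2[S^2-]^3
Let s = moles of Bi2S3 that dissolve per litre. [Bi^3+] = 0.0035 + 2s ≈ 0.0035, [S^2-] = 3s (common-ion effect: Bi^3+ is already 0.0035 M).
Ksp ≈ (0.0035)^2 × (3s)^3
s = 1.2 × 10^-31 M
Check: 2s = 2.5 × 10^-31 ≪ 0.0035, so the approximation is valid.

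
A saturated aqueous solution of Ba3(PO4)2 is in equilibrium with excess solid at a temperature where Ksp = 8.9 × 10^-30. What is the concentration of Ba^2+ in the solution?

Ba3(PO4)2(s) ⇌ 3 Ba^2+(aq) + 2 PO4^3-(aq)
Ksp = [Ba^2+]^3[PO4^3-]^2
With molar solubility s: [Ba^2+] = 3s, [PO4^3-] = 2s.
So Ksp = (3s)^3 × (2s)^2 = 108s^5
s^5 = 8.9 × 10^-30 / 108, so s = 6.07 × 10^-7 M
[Ba^2+] = 3s = 1.8 × 10^-6 M

[Ba^2+] ≈ 1.8 × 10^-6 M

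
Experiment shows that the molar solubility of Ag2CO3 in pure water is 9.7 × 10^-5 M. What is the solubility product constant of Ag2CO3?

Ag2CO3(s) <=> 2 Ag^+ + CO3^2-
Let s = molar solubility. Then [Ag^+] = 2s and [CO3^2-] = s.
Ksp = [Ag^+]^2[CO3^2-]
So Ksp = (2s)^2 × s = 4s^3
Ksp = 4 × (9.7 × 10^-5)^3 = 3.7 × 10^-12

Ksp = 3.7e-12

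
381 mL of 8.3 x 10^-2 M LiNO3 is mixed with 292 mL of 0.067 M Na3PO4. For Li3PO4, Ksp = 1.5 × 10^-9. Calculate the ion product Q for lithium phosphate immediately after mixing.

Q ≈ 3.0 × 10^-6

Total volume = 381 + 292 = 673 mL.
[Li^+] = 8.3 × 10^-2 × (381/673) = 4.70 × 10^-2 M
[PO4^3-] = 6.7 × 10^-2 × (292/673) = 2.91 × 10^-2 M
Li3PO4(s) <=> 3 Li^+(aq) + PO4^3-(aq), so Q = [Li^+]^3[PO4^3-]
Q = (4.70 × 10^-2)^3(2.91 × 10^-2) = 3.0 x 10^-6
Q > Ksp, so Li3PO4 will precipitate.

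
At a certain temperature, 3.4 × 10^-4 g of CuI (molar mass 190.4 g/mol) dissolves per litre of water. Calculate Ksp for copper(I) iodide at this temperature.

3.2e-12

Molar solubility s = (3.4 × 10^-4 g/L) / (190.4 g/mol) = 1.79 × 10^-6 M.
CuI(s) ⇌ Cu^+ + I^-
Let s = molar solubility. Then [Cu^+] = s and [I^-] = s.
Ksp = [Cu^+][I^-]
Ksp = (s)(s) = s^2
Ksp = (1.79 x 10^-6)^2 = 3.2 x 10^-12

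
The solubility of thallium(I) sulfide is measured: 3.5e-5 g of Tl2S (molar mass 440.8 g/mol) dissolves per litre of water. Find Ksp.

Molar solubility s = (3.5 × 10^-5 g/L) / (440.8 g/mol) = 7.94 x 10^-8 M.
Tl2S(s) ⇌ 2 Tl^+ + S^2-
If s mol/L of Tl2S dissolves, [Tl^+] = 2s and [S^2-] = s.
Ksp = [Tl^+]^2[S^2-]
Substituting: Ksp = (2s)^2s = 4s^3
With s = 7.94 × 10^-8: Ksp = 2.0 × 10^-21

Ksp = 2.0 × 10^-21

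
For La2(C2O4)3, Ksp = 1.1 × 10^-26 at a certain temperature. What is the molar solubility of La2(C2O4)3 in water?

La2(C2O4)3(s) ⇌ 2 La^3+(aq) + 3 C2O4^2-(aq)
Ksp = [La^3+]^2[C2O4^2-]^3
Let s = molar solubility. Then [La^3+] = 2s and [C2O4^2-] = 3s.
Ksp = (2s)^2(3s)^3 = 108s^5
Solving, s = (1.1 × 10^-26/108)^(1/5) = 2.5 × 10^-6 M

2.5 × 10^-6 M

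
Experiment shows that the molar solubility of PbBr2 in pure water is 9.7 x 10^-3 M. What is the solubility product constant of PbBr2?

Ksp ≈ 3.7 x 10^-6

PbBr2(s) ⇌ Pb^2+(aq) + 2 Br^-(aq)
For each mole of PbBr2 that dissolves: [Pb^2+] = s, [Br^-] = 2s.
Ksp = [Pb^2+][Br^-]^2
Ksp = s(2s)^2 = 4s^3
Ksp = 4 × (9.7 × 10^-3)^3 = 3.7 x 10^-6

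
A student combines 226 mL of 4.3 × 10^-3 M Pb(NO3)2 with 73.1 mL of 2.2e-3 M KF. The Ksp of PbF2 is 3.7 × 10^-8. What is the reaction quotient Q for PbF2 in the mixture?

Q ≈ 9.4 × 10^-10

Total volume = 226 + 73.1 = 299.1 mL.
[Pb^2+] = 4.3 x 10^-3 × (226/299.1) = 3.25 × 10^-3 M
[F^-] = 2.2 × 10^-3 × (73.1/299.1) = 5.38 × 10^-4 M
PbF2(s) ⇌ Pb^2+(aq) + 2 F^-(aq), so Q = [Pb^2+][F^-]^2
Q = (3.25 × 10^-3)(5.38 × 10^-4)^2 = 9.4 × 10^-10
Q < Ksp, so no precipitate of PbF2 forms.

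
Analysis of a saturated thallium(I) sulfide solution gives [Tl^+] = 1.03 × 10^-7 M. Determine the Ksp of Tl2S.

Tl2S(s) ⇌ 2 Tl^+ + S^2-
Stoichiometry gives [S^2-] = (1/2)[Tl^+] = 5.150 × 10^-8 M.
Ksp = [Tl^+]^2[S^2-]
Ksp = (1.03 x 10^-7)^2 × 5.150 x 10^-8 = 5.46 × 10^-22

Ksp = 5.46 × 10^-22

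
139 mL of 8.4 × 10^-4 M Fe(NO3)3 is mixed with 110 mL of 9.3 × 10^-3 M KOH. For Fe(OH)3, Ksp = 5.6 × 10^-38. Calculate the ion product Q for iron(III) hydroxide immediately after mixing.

Q ≈ 3.3 x 10^-11

Total volume = 139 + 110 = 249 mL.
[Fe^3+] = 8.4 x 10^-4 × (139/249) = 4.69 × 10^-4 M
[OH^-] = 9.3 × 10^-3 × (110/249) = 4.11 × 10^-3 M
Fe(OH)3(s) ⇌ Fe^3+(aq) + 3 OH^-(aq), so Q = [Fe^3+][OH^-]^3
Q = (4.69 × 10^-4)(4.11 x 10^-3)^3 = 3.3 × 10^-11
Q > Ksp, so Fe(OH)3 will precipitate.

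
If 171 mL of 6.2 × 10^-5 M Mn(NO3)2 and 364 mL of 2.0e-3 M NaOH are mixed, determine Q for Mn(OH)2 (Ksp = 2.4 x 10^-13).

3.7 × 10^-11

Total volume = 171 + 364 = 535 mL.
[Mn^2+] = 6.2 x 10^-5 × (171/535) = 1.98 × 10^-5 M
[OH^-] = 2.0 x 10^-3 × (364/535) = 1.36 × 10^-3 M
Mn(OH)2(s) ⇌ Mn^2+ + 2 OH^-, so Q = [Mn^2+][OH^-]^2
Q = (1.98 × 10^-5)(1.36 x 10^-3)^2 = 3.7 × 10^-11
Q > Ksp, so Mn(OH)2 will precipitate.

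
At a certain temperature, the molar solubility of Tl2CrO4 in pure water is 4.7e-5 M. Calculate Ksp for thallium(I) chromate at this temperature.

Ksp = 4.2e-13

Tl2CrO4(s) <=> 2 Tl^+(aq) + CrO4^2-(aq)
If s mol/L of Tl2CrO4 dissolves, [Tl^+] = 2s and [CrO4^2-] = s.
Ksp = [Tl^+]^2[CrO4^2-]
So Ksp = (2s)^2 × s = 4s^3
With s = 4.7 × 10^-5: Ksp = 4.2 × 10^-13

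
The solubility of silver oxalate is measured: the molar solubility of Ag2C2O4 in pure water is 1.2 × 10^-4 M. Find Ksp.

Ag2C2O4(s) <=> 2 Ag^+ + C2O4^2-
Let s = molar solubility. Then [Ag^+] = 2s and [C2O4^2-] = s.
Ksp = [Ag^+]^2[C2O4^2-]
Ksp = (2s)^2s = 4s^3
With s = 1.2 × 10^-4: Ksp = 6.9 × 10^-12

Ksp ≈ 6.9 × 10^-12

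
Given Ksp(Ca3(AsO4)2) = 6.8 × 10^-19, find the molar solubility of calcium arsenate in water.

Ca3(AsO4)2(s) ⇌ 3 Ca^2+(aq) + 2 AsO4^3-(aq)
Ksp = [Ca^2+]^3[AsO4^3-]^2
Let s = molar solubility. Then [Ca^2+] = 3s and [AsO4^3-] = 2s.
So Ksp = (3s)^3 × (2s)^2 = 108s^5
Solving, s = (6.8 × 10^-19/108)^(1/5) = 9.1 × 10^-5 M

s = 9.1e-5 M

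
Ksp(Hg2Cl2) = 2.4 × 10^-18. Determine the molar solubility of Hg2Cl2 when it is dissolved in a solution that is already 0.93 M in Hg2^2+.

Hg2Cl2(s) ⇌ Hg2^2+ + 2 Cl^-
Ksp = [Hg2^2+][Cl^-]^2
Let s = moles of Hg2Cl2 that dissolve per litre. [Hg2^2+] = 0.93 + s ≈ 0.93, [Cl^-] = 2s (since the Hg2^2+ already present dominates).
Ksp ≈ 0.93 × (2s)^2
s = 8.0 × 10^-10 M
Check: s = 8.0 × 10^-10 ≪ 0.93, so the approximation is valid.

s = 8.0 × 10^-10 M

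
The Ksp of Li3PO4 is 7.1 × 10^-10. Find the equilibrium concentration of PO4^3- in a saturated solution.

[PO4^3-] ≈ 2.3 × 10^-3 M

Li3PO4(s) ⇌ 3 Li^+(aq) + PO4^3-(aq)
Ksp = [Li^+]^3[PO4^3-]
If s mol/L of Li3PO4 dissolves, [Li^+] = 3s and [PO4^3-] = s.
Substituting: Ksp = (3s)^3s = 27s^4
s^4 = 7.1 × 10^-10 / 27, so s = 2.26 x 10^-3 M
[PO4^3-] = s = 2.3 × 10^-3 M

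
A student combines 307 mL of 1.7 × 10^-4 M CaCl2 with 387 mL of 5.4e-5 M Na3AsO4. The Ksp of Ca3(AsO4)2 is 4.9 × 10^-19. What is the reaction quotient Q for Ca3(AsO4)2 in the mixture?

Q = 3.9 × 10^-22

Total volume = 307 + 387 = 694 mL.
[Ca^2+] = 1.7 × 10^-4 × (307/694) = 7.52 × 10^-5 M
[AsO4^3-] = 5.4 × 10^-5 × (387/694) = 3.01 x 10^-5 M
Ca3(AsO4)2(s) ⇌ 3 Ca^2+(aq) + 2 AsO4^3-(aq), so Q = [Ca^2+]^3[AsO4^3-]^2
Q = (7.52 × 10^-5)^3(3.01 x 10^-5)^2 = 3.9 × 10^-22
Q < Ksp, so no precipitate of Ca3(AsO4)2 forms.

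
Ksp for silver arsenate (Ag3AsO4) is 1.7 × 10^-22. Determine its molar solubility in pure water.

Ag3AsO4(s) ⇌ 3 Ag^+ + AsO4^3-
Ksp = [Ag^+]^3[AsO4^3-]
For each mole of Ag3AsO4 that dissolves: [Ag^+] = 3s, [AsO4^3-] = s.
So Ksp = (3s)^3 × s = 27s^4
s^4 = 1.7 × 10^-22 / 27, so s = 1.6 × 10^-6 M

s ≈ 1.6 x 10^-6 M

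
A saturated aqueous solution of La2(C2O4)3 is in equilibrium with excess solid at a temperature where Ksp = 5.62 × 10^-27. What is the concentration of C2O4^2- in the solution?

[C2O4^2-] = 6.61e-6 M

La2(C2O4)3(s) ⇌ 2 La^3+(aq) + 3 C2O4^2-(aq)
Ksp = [La^3+]^2[C2O4^2-]^3
With molar solubility s: [La^3+] = 2s, [C2O4^2-] = 3s.
Substituting: Ksp = (2s)^2(3s)^3 = 108s^5
s = (5.62 × 10^-27 / 108)^(1/5) = 2.204 x 10^-6 M
[C2O4^2-] = 3s = 6.61 × 10^-6 M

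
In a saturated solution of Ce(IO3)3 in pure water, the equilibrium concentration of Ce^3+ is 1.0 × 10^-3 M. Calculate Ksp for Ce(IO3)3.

Ksp = 2.7 x 10^-11

Ce(IO3)3(s) <=> Ce^3+ + 3 IO3^-
Stoichiometry gives [IO3^-] = (3/1)[Ce^3+] = 3.00 × 10^-3 M.
Ksp = [Ce^3+][IO3^-]^3
Ksp = 1.0 × 10^-3 × (3.00 × 10^-3)^3 = 2.7 × 10^-11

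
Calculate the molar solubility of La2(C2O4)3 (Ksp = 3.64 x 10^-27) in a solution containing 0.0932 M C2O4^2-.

La2(C2O4)3(s) ⇌ 2 La^3+(aq) + 3 C2O4^2-(aq)
Ksp = [La^3+]^2[C2O4^2-]^3
If s mol/L dissolves here, [La^3+] = 2s, [C2O4^2-] = 0.0932 + 3s ≈ 0.0932 (Ksp is small, so little additional dissolves).
Ksp ≈ (2s)^2 × (0.0932)^3
s = 1.06 × 10^-12 M
Check: 3s = 3.2 x 10^-12 ≪ 0.0932, so the approximation is valid.

s = 1.06 × 10^-12 M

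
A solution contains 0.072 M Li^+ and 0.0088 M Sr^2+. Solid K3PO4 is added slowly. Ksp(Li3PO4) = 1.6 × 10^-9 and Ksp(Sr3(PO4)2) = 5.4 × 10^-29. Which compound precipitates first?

Sr3(PO4)2

Precipitation of each salt starts when its ion product equals its Ksp.
For Li3PO4: 1.6 × 10^-9 = (0.072)^3 × [PO4^3-]  ⇒  [PO4^3-] = 4.3 x 10^-6 M.
For Sr3(PO4)2: 5.4 × 10^-29 = (0.0088)^3 × [PO4^3-]^2  ⇒  [PO4^3-] = 8.9 × 10^-12 M.
The salt with the lower threshold [PO4^3-] precipitates first: Sr3(PO4)2.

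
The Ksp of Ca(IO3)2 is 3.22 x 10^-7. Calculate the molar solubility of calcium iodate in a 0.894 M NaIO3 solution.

Ca(IO3)2(s) <=> Ca^2+ + 2 IO3^-
Ksp = [Ca^2+][IO3^-]^2
Let s be the molar solubility in this solution. [Ca^2+] = s, [IO3^-] = 0.894 + 2s ≈ 0.894 (since IO3^- from NaIO3 dominates).
Ksp ≈ s × (0.894)^2
s = 4.03 x 10^-7 M
Check: 2s = 8.1 × 10^-7 ≪ 0.894, so the approximation is valid.

s = 4.03 × 10^-7 M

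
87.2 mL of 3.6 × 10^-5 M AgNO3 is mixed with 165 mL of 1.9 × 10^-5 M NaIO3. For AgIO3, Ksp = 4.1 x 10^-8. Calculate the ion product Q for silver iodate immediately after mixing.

1.5 x 10^-10

Total volume = 87.2 + 165 = 252.2 mL.
[Ag^+] = 3.6 x 10^-5 × (87.2/252.2) = 1.24 × 10^-5 M
[IO3^-] = 1.9 × 10^-5 × (165/252.2) = 1.24 × 10^-5 M
AgIO3(s) ⇌ Ag^+ + IO3^-, so Q = [Ag^+][IO3^-]
Q = (1.24 × 10^-5)(1.24 × 10^-5) = 1.5 x 10^-10
Q < Ksp, so no precipitate of AgIO3 forms.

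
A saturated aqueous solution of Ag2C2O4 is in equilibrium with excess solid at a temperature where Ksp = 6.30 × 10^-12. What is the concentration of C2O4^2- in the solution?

Ag2C2O4(s) ⇌ 2 Ag^+ + C2O4^2-
Ksp = [Ag^+]^2[C2O4^2-]
For each mole of Ag2C2O4 that dissolves: [Ag^+] = 2s, [C2O4^2-] = s.
Substituting: Ksp = (2s)^2s = 4s^3
s^3 = 6.30 × 10^-12 / 4, so s = 1.163 × 10^-4 M
[C2O4^2-] = s = 1.16 × 10^-4 M

1.16 × 10^-4 M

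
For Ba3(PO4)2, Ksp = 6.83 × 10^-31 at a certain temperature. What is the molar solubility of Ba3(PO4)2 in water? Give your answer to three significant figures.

s = 3.63e-7 M

Ba3(PO4)2(s) ⇌ 3 Ba^2+ + 2 PO4^3-
Ksp = [Ba^2+]^3[PO4^3-]^2
If s mol/L of Ba3(PO4)2 dissolves, [Ba^2+] = 3s and [PO4^3-] = 2s.
Ksp = (3s)^3(2s)^2 = 108s^5
s^5 = 6.83 × 10^-31 / 108, so s = 3.63 x 10^-7 M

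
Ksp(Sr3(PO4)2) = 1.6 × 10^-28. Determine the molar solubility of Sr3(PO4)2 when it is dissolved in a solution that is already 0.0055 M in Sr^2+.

Sr3(PO4)2(s) ⇌ 3 Sr^2+(aq) + 2 PO4^3-(aq)
Ksp = [Sr^2+]^3[PO4^3-]^2
If s mol/L dissolves here, [Sr^2+] = 0.0055 + 3s ≈ 0.0055, [PO4^3-] = 2s (Ksp is small, so little additional dissolves).
Ksp ≈ (0.0055)^3 × (2s)^2
s = 1.6 × 10^-11 M
Check: 3s = 4.7 × 10^-11 ≪ 0.0055, so the approximation is valid.

1.6 × 10^-11 M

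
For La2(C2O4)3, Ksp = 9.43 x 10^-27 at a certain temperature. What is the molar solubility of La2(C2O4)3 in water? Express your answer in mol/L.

La2(C2O4)3(s) ⇌ 2 La^3+ + 3 C2O4^2-
Ksp = [La^3+]^2[C2O4^2-]^3
With molar solubility s: [La^3+] = 2s, [C2O4^2-] = 3s.
Substituting: Ksp = (2s)^2(3s)^3 = 108s^5
s^5 = 9.43 x 10^-27 / 108, so s = 2.44 × 10^-6 M

s = 2.44 × 10^-6 M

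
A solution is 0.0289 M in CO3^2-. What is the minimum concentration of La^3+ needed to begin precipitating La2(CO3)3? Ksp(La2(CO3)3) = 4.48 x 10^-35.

La2(CO3)3(s) ⇌ 2 La^3+(aq) + 3 CO3^2-(aq)
Ksp = [La^3+]^2[CO3^2-]^3
Precipitation begins when Q = Ksp. With [CO3^2-] = 0.0289 M:
4.48 x 10^-35 = (0.0289)^3 × [La^3+]^2
[La^3+] = (4.48 x 10^-35 / 2.414 x 10^-5)^(1/2) = 1.36 × 10^-15 M

[La^3+] = 1.36 x 10^-15 M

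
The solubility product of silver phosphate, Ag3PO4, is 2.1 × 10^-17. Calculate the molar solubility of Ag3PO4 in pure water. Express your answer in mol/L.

Ag3PO4(s) ⇌ 3 Ag^+(aq) + PO4^3-(aq)
Ksp = [Ag^+]^3[PO4^3-]
With molar solubility s: [Ag^+] = 3s, [PO4^3-] = s.
Substituting: Ksp = (3s)^3s = 27s^4
Solving, s = (2.1 × 10^-17/27)^(1/4) = 3.0 x 10^-5 M

s = 3.0e-5 M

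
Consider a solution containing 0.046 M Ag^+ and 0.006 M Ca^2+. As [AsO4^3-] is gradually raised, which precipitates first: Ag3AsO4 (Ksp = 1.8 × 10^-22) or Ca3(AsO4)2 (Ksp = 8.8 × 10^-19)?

Each salt begins to precipitate when Q = Ksp, i.e. when [AsO4^3-] reaches its threshold.
For Ag3AsO4: 1.8 × 10^-22 = (0.046)^3 × [AsO4^3-]  ⇒  [AsO4^3-] = 1.8 x 10^-18 M.
For Ca3(AsO4)2: 8.8 × 10^-19 = (0.006)^3 × [AsO4^3-]^2  ⇒  [AsO4^3-] = 2.0 × 10^-6 M.
The salt with the lower threshold [AsO4^3-] precipitates first: Ag3AsO4.

Ag3AsO4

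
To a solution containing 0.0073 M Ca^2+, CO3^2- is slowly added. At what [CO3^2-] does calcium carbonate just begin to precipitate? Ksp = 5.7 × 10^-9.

CaCO3(s) ⇌ Ca^2+ + CO3^2-
Ksp = [Ca^2+][CO3^2-]
Precipitation begins when Q = Ksp. With [Ca^2+] = 0.0073 M:
5.7 × 10^-9 = (0.0073) × [CO3^2-]
[CO3^2-] = (5.7 × 10^-9 / 7.3 × 10^-3) = 7.8 × 10^-7 M

7.8 × 10^-7 M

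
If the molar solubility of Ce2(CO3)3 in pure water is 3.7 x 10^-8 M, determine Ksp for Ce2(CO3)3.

Ksp ≈ 7.5 x 10^-36

Ce2(CO3)3(s) <=> 2 Ce^3+ + 3 CO3^2-
Let s = molar solubility. Then [Ce^3+] = 2s and [CO3^2-] = 3s.
Ksp = [Ce^3+]^2[CO3^2-]^3
Ksp = (2s)^2(3s)^3 = 108s^5
Ksp = 108 × (3.7 × 10^-8)^5 = 7.5 × 10^-36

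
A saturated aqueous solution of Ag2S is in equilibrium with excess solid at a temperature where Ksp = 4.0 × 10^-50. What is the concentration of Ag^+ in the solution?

Ag2S(s) ⇌ 2 Ag^+(aq) + S^2-(aq)
Ksp = [Ag^+]^2[S^2-]
For each mole of Ag2S that dissolves: [Ag^+] = 2s, [S^2-] = s.
Substituting: Ksp = (2s)^2s = 4s^3
s^3 = 4.0 × 10^-50 / 4, so s = 2.15 × 10^-17 M
[Ag^+] = 2s = 4.3 x 10^-17 M

[Ag^+] = 4.3 x 10^-17 M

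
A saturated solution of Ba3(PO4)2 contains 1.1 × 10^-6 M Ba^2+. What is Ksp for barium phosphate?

7.2 x 10^-31

Ba3(PO4)2(s) <=> 3 Ba^2+ + 2 PO4^3-
Stoichiometry gives [PO4^3-] = (2/3)[Ba^2+] = 7.33 × 10^-7 M.
Ksp = [Ba^2+]^3[PO4^3-]^2
Ksp = (1.1 x 10^-6)^3 × (7.33 × 10^-7)^2 = 7.2 x 10^-31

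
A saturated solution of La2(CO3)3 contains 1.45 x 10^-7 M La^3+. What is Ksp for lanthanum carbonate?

La2(CO3)3(s) <=> 2 La^3+(aq) + 3 CO3^2-(aq)
Stoichiometry gives [CO3^2-] = (3/2)[La^3+] = 2.175 × 10^-7 M.
Ksp = [La^3+]^2[CO3^2-]^3
Ksp = (1.45 x 10^-7)^2 × (2.175 × 10^-7)^3 = 2.16 × 10^-34

Ksp ≈ 2.16 × 10^-34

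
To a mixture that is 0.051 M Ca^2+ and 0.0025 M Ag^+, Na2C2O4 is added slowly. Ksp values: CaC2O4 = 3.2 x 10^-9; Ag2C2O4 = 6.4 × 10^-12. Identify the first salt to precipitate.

CaC2O4

Each salt begins to precipitate when Q = Ksp, i.e. when [C2O4^2-] reaches its threshold.
For CaC2O4: 3.2 x 10^-9 = 0.051 × [C2O4^2-]  ⇒  [C2O4^2-] = 6.3 x 10^-8 M.
For Ag2C2O4: 6.4 × 10^-12 = (0.0025)^2 × [C2O4^2-]  ⇒  [C2O4^2-] = 1.0 x 10^-6 M.
The salt with the lower threshold [C2O4^2-] precipitates first: CaC2O4.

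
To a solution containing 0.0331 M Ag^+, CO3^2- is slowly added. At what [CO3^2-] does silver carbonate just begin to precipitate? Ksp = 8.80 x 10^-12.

Ag2CO3(s) <=> 2 Ag^+ + CO3^2-
Ksp = [Ag^+]^2[CO3^2-]
Precipitation begins when Q = Ksp. With [Ag^+] = 0.0331 M:
8.80 x 10^-12 = (0.0331)^2 × [CO3^2-]
[CO3^2-] = (8.80 x 10^-12 / 1.096 × 10^-3) = 8.03 × 10^-9 M

[CO3^2-] = 8.03 × 10^-9 M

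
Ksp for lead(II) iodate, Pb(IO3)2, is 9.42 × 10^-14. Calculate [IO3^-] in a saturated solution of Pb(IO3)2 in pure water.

[IO3^-] = 5.73 × 10^-5 M

Pb(IO3)2(s) ⇌ Pb^2+ + 2 IO3^-
Ksp = [Pb^2+][IO3^-]^2
For each mole of Pb(IO3)2 that dissolves: [Pb^2+] = s, [IO3^-] = 2s.
Ksp = s(2s)^2 = 4s^3
s^3 = 9.42 × 10^-14 / 4, so s = 2.866 x 10^-5 M
[IO3^-] = 2s = 5.73 × 10^-5 M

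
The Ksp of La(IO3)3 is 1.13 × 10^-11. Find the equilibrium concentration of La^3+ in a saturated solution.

[La^3+] ≈ 8.04 × 10^-4 M

La(IO3)3(s) <=> La^3+(aq) + 3 IO3^-(aq)
Ksp = [La^3+][IO3^-]^3
If s mol/L of La(IO3)3 dissolves, [La^3+] = s and [IO3^-] = 3s.
So Ksp = s × (3s)^3 = 27s^4
s^4 = 1.13 × 10^-11 / 27, so s = 8.043 × 10^-4 M
[La^3+] = s = 8.04 × 10^-4 M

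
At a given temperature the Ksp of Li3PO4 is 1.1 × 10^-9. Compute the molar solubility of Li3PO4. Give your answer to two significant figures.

Li3PO4(s) ⇌ 3 Li^+ + PO4^3-
Ksp = [Li^+]^3[PO4^3-]
Let s = molar solubility. Then [Li^+] = 3s and [PO4^3-] = s.
Substituting: Ksp = (3s)^3s = 27s^4
Solving, s = (1.1 × 10^-9/27)^(1/4) = 2.5 x 10^-3 M

2.5 × 10^-3 M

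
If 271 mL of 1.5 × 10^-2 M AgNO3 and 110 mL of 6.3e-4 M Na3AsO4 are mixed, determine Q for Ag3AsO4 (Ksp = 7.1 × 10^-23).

2.2 x 10^-10

Total volume = 271 + 110 = 381 mL.
[Ag^+] = 1.5 x 10^-2 × (271/381) = 1.07 × 10^-2 M
[AsO4^3-] = 6.3 × 10^-4 × (110/381) = 1.82 × 10^-4 M
Ag3AsO4(s) ⇌ 3 Ag^+ + AsO4^3-, so Q = [Ag^+]^3[AsO4^3-]
Q = (1.07 × 10^-2)^3(1.82 × 10^-4) = 2.2 × 10^-10
Q > Ksp, so Ag3AsO4 will precipitate.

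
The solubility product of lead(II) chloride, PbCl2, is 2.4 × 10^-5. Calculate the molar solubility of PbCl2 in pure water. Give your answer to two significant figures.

PbCl2(s) ⇌ Pb^2+ + 2 Cl^-
Ksp = [Pb^2+][Cl^-]^2
Let s = molar solubility. Then [Pb^2+] = s and [Cl^-] = 2s.
So Ksp = s × (2s)^2 = 4s^3
s^3 = 2.4 × 10^-5 / 4, so s = 1.8 × 10^-2 M

s = 1.8 × 10^-2 M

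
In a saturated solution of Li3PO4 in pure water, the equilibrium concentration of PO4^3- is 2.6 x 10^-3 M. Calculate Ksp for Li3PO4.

Li3PO4(s) <=> 3 Li^+(aq) + PO4^3-(aq)
Stoichiometry gives [Li^+] = (3/1)[PO4^3-] = 7.80 x 10^-3 M.
Ksp = [Li^+]^3[PO4^3-]
Ksp = (7.80 x 10^-3)^3 × 2.6 × 10^-3 = 1.2 x 10^-9

Ksp = 1.2 × 10^-9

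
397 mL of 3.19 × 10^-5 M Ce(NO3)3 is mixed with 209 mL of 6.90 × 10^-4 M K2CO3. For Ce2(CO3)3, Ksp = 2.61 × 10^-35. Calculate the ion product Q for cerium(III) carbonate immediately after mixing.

Total volume = 397 + 209 = 606 mL.
[Ce^3+] = 3.19 × 10^-5 × (397/606) = 2.090 × 10^-5 M
[CO3^2-] = 6.90 x 10^-4 × (209/606) = 2.380 × 10^-4 M
Ce2(CO3)3(s) <=> 2 Ce^3+ + 3 CO3^2-, so Q = [Ce^3+]^2[CO3^2-]^3
Q = (2.090 × 10^-5)^2(2.380 × 10^-4)^3 = 5.89 x 10^-21
Q > Ksp, so Ce2(CO3)3 will precipitate.

Q ≈ 5.89 × 10^-21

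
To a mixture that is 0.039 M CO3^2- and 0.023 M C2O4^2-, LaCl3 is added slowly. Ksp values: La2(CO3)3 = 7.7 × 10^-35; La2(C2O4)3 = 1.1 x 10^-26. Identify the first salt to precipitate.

La2(CO3)3

Each salt begins to precipitate when Q = Ksp, i.e. when [La^3+] reaches its threshold.
For La2(CO3)3: 7.7 × 10^-35 = (0.039)^3 × [La^3+]^2  ⇒  [La^3+] = 1.1 × 10^-15 M.
For La2(C2O4)3: 1.1 x 10^-26 = (0.023)^3 × [La^3+]^2  ⇒  [La^3+] = 3.0 × 10^-11 M.
The salt with the lower threshold [La^3+] precipitates first: La2(CO3)3.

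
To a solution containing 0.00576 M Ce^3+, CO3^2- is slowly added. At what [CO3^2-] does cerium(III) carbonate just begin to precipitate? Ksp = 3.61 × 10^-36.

4.77 × 10^-11 M

Ce2(CO3)3(s) ⇌ 2 Ce^3+ + 3 CO3^2-
Ksp = [Ce^3+]^2[CO3^2-]^3
Precipitation begins when Q = Ksp. With [Ce^3+] = 0.00576 M:
3.61 × 10^-36 = (0.00576)^2 × [CO3^2-]^3
[CO3^2-] = (3.61 × 10^-36 / 3.318 × 10^-5)^(1/3) = 4.77 × 10^-11 M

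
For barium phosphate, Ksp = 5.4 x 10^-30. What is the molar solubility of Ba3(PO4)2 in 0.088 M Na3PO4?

Ba3(PO4)2(s) ⇌ 3 Ba^2+ + 2 PO4^3-
Ksp = [Ba^2+]^3[PO4^3-]^2
If s mol/L dissolves here, [Ba^2+] = 3s, [PO4^3-] = 0.088 + 2s ≈ 0.088 (common-ion effect: PO4^3- is already 0.088 M).
Ksp ≈ (3s)^3 × (0.088)^2
s = 3.0 × 10^-10 M
Check: 2s = 5.9 × 10^-10 ≪ 0.088, so the approximation is valid.

3.0e-10 M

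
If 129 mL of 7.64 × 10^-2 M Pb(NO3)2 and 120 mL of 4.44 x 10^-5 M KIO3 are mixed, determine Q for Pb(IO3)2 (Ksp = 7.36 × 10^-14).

1.81 × 10^-11

Total volume = 129 + 120 = 249 mL.
[Pb^2+] = 7.64 × 10^-2 × (129/249) = 3.958 × 10^-2 M
[IO3^-] = 4.44 × 10^-5 × (120/249) = 2.140 × 10^-5 M
Pb(IO3)2(s) ⇌ Pb^2+(aq) + 2 IO3^-(aq), so Q = [Pb^2+][IO3^-]^2
Q = (3.958 × 10^-2)(2.140 × 10^-5)^2 = 1.81 × 10^-11
Q > Ksp, so Pb(IO3)2 will precipitate.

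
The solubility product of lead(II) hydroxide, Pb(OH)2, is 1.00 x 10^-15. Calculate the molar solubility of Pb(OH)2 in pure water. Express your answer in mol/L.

Pb(OH)2(s) ⇌ Pb^2+(aq) + 2 OH^-(aq)
Ksp = [Pb^2+][OH^-]^2
With molar solubility s: [Pb^2+] = s, [OH^-] = 2s.
Ksp = s(2s)^2 = 4s^3
s = (1.00 x 10^-15 / 4)^(1/3) = 6.30 x 10^-6 M

s = 6.30 x 10^-6 M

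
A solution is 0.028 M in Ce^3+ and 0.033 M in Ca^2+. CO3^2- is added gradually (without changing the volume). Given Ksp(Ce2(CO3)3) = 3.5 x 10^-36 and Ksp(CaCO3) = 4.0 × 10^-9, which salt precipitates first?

Ce2(CO3)3

Each salt begins to precipitate when Q = Ksp, i.e. when [CO3^2-] reaches its threshold.
For Ce2(CO3)3: 3.5 x 10^-36 = (0.028)^2 × [CO3^2-]^3  ⇒  [CO3^2-] = 1.6 × 10^-11 M.
For CaCO3: 4.0 × 10^-9 = 0.033 × [CO3^2-]  ⇒  [CO3^2-] = 1.2 × 10^-7 M.
The salt with the lower threshold [CO3^2-] precipitates first: Ce2(CO3)3.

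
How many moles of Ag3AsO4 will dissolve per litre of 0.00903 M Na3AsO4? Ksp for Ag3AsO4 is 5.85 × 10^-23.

Ag3AsO4(s) ⇌ 3 Ag^+(aq) + AsO4^3-(aq)
Ksp = [Ag^+]^3[AsO4^3-]
Let s be the molar solubility in this solution. [Ag^+] = 3s, [AsO4^3-] = 0.00903 + s ≈ 0.00903 (Ksp is small, so little additional dissolves).
Ksp ≈ (3s)^3 × 0.00903
s = 6.21 × 10^-8 M
Check: s = 6.2 x 10^-8 ≪ 0.00903, so the approximation is valid.

s ≈ 6.21 × 10^-8 M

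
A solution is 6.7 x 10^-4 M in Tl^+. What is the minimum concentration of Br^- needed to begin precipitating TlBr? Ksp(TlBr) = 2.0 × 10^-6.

TlBr(s) ⇌ Tl^+(aq) + Br^-(aq)
Ksp = [Tl^+][Br^-]
Precipitation begins when Q = Ksp. With [Tl^+] = 6.7 x 10^-4 M:
2.0 × 10^-6 = (6.7 x 10^-4) × [Br^-]
[Br^-] = (2.0 × 10^-6 / 6.7 x 10^-4) = 3.0 × 10^-3 M

[Br^-] ≈ 3.0e-3 M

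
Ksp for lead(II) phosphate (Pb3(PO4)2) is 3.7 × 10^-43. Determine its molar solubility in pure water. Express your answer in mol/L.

s = 1.3e-9 M

Pb3(PO4)2(s) ⇌ 3 Pb^2+(aq) + 2 PO4^3-(aq)
Ksp = [Pb^2+]^3[PO4^3-]^2
With molar solubility s: [Pb^2+] = 3s, [PO4^3-] = 2s.
Substituting: Ksp = (3s)^3(2s)^2 = 108s^5
Solving, s = (3.7 × 10^-43/108)^(1/5) = 1.3 × 10^-9 M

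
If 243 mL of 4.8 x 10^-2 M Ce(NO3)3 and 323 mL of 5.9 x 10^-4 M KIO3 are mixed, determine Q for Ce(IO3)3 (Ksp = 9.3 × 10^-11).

Total volume = 243 + 323 = 566 mL.
[Ce^3+] = 4.8 × 10^-2 × (243/566) = 2.06 × 10^-2 M
[IO3^-] = 5.9 × 10^-4 × (323/566) = 3.37 × 10^-4 M
Ce(IO3)3(s) ⇌ Ce^3+(aq) + 3 IO3^-(aq), so Q = [Ce^3+][IO3^-]^3
Q = (2.06 x 10^-2)(3.37 × 10^-4)^3 = 7.9 x 10^-13
Q < Ksp, so no precipitate of Ce(IO3)3 forms.

Q ≈ 7.9 x 10^-13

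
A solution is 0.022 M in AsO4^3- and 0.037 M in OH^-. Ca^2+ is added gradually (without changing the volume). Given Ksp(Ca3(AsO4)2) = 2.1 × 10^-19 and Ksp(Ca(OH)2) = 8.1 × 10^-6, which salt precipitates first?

Each salt begins to precipitate when Q = Ksp, i.e. when [Ca^2+] reaches its threshold.
For Ca3(AsO4)2: 2.1 × 10^-19 = (0.022)^2 × [Ca^2+]^3  ⇒  [Ca^2+] = 7.6 × 10^-6 M.
For Ca(OH)2: 8.1 × 10^-6 = (0.037)^2 × [Ca^2+]  ⇒  [Ca^2+] = 5.9 x 10^-3 M.
The salt with the lower threshold [Ca^2+] precipitates first: Ca3(AsO4)2.

Ca3(AsO4)2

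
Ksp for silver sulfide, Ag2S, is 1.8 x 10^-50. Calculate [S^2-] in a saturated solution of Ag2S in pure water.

Ag2S(s) ⇌ 2 Ag^+ + S^2-
Ksp = [Ag^+]^2[S^2-]
If s mol/L of Ag2S dissolves, [Ag^+] = 2s and [S^2-] = s.
Substituting: Ksp = (2s)^2s = 4s^3
s = (1.8 x 10^-50 / 4)^(1/3) = 1.65 × 10^-17 M
[S^2-] = s = 1.7 x 10^-17 M

[S^2-] ≈ 1.7e-17 M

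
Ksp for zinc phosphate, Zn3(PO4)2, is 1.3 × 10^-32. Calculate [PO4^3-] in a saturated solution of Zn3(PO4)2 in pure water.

3.3e-7 M

Zn3(PO4)2(s) ⇌ 3 Zn^2+(aq) + 2 PO4^3-(aq)
Ksp = [Zn^2+]^3[PO4^3-]^2
With molar solubility s: [Zn^2+] = 3s, [PO4^3-] = 2s.
Substituting: Ksp = (3s)^3(2s)^2 = 108s^5
s^5 = 1.3 × 10^-32 / 108, so s = 1.64 × 10^-7 M
[PO4^3-] = 2s = 3.3 × 10^-7 M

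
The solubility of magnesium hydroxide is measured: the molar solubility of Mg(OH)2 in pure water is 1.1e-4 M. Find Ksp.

Mg(OH)2(s) <=> Mg^2+ + 2 OH^-
For each mole of Mg(OH)2 that dissolves: [Mg^2+] = s, [OH^-] = 2s.
Ksp = [Mg^2+][OH^-]^2
Substituting: Ksp = s(2s)^2 = 4s^3
With s = 1.1 × 10^-4: Ksp = 5.3 x 10^-12

5.3e-12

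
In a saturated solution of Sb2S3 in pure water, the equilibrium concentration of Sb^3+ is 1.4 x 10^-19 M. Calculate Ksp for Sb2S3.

Sb2S3(s) ⇌ 2 Sb^3+(aq) + 3 S^2-(aq)
Stoichiometry gives [S^2-] = (3/2)[Sb^3+] = 2.10 × 10^-19 M.
Ksp = [Sb^3+]^2[S^2-]^3
Ksp = (1.4 × 10^-19)^2 × (2.10 × 10^-19)^3 = 1.8 × 10^-94

Ksp ≈ 1.8 × 10^-94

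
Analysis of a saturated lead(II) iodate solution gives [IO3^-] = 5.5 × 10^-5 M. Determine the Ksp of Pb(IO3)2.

Ksp = 8.3 × 10^-14

Pb(IO3)2(s) ⇌ Pb^2+ + 2 IO3^-
Stoichiometry gives [Pb^2+] = (1/2)[IO3^-] = 2.75 × 10^-5 M.
Ksp = [Pb^2+][IO3^-]^2
Ksp = 2.75 x 10^-5 × (5.5 × 10^-5)^2 = 8.3 x 10^-14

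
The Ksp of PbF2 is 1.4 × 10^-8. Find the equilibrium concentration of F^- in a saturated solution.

PbF2(s) ⇌ Pb^2+ + 2 F^-
Ksp = [Pb^2+][F^-]^2
For each mole of PbF2 that dissolves: [Pb^2+] = s, [F^-] = 2s.
Substituting: Ksp = s(2s)^2 = 4s^3
s^3 = 1.4 × 10^-8 / 4, so s = 1.52 x 10^-3 M
[F^-] = 2s = 3.0 × 10^-3 M

[F^-] = 3.0 × 10^-3 M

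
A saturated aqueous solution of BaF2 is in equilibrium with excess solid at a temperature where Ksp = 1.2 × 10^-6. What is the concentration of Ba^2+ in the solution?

[Ba^2+] ≈ 6.7e-3 M

BaF2(s) ⇌ Ba^2+(aq) + 2 F^-(aq)
Ksp = [Ba^2+][F^-]^2
If s mol/L of BaF2 dissolves, [Ba^2+] = s and [F^-] = 2s.
Ksp = s(2s)^2 = 4s^3
s = (1.2 × 10^-6 / 4)^(1/3) = 6.69 x 10^-3 M
[Ba^2+] = s = 6.7 × 10^-3 M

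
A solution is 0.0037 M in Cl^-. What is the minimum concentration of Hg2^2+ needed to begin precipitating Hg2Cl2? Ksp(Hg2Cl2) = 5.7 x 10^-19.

4.2 × 10^-14 M

Hg2Cl2(s) ⇌ Hg2^2+(aq) + 2 Cl^-(aq)
Ksp = [Hg2^2+][Cl^-]^2
Precipitation begins when Q = Ksp. With [Cl^-] = 0.0037 M:
5.7 x 10^-19 = (0.0037)^2 × [Hg2^2+]
[Hg2^2+] = (5.7 x 10^-19 / 1.37 × 10^-5) = 4.2 × 10^-14 M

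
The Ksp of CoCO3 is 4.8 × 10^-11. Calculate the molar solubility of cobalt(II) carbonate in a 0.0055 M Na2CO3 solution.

CoCO3(s) ⇌ Co^2+(aq) + CO3^2-(aq)
Ksp = [Co^2+][CO3^2-]
If s mol/L dissolves here, [Co^2+] = s, [CO3^2-] = 0.0055 + s ≈ 0.0055 (since CO3^2- from Na2CO3 dominates).
Ksp ≈ s × 0.0055
s = 8.7 × 10^-9 M
Check: s = 8.7 x 10^-9 ≪ 0.0055, so the approximation is valid.

s = 8.7 × 10^-9 M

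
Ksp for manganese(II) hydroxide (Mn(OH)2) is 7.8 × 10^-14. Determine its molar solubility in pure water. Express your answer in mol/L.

s ≈ 2.7e-5 M

Mn(OH)2(s) <=> Mn^2+ + 2 OH^-
Ksp = [Mn^2+][OH^-]^2
For each mole of Mn(OH)2 that dissolves: [Mn^2+] = s, [OH^-] = 2s.
So Ksp = s × (2s)^2 = 4s^3
Solving, s = (7.8 × 10^-14/4)^(1/3) = 2.7 × 10^-5 M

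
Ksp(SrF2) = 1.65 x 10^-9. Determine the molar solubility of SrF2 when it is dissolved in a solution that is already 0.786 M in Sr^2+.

SrF2(s) ⇌ Sr^2+(aq) + 2 F^-(aq)
Ksp = [Sr^2+][F^-]^2
If s mol/L dissolves here, [Sr^2+] = 0.786 + s ≈ 0.786, [F^-] = 2s (Ksp is small, so little additional dissolves).
Ksp ≈ 0.786 × (2s)^2
s = 2.29 × 10^-5 M
Check: s = 2.3 × 10^-5 ≪ 0.786, so the approximation is valid.

2.29 × 10^-5 M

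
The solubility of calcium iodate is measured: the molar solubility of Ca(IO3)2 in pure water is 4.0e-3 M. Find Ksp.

Ca(IO3)2(s) ⇌ Ca^2+ + 2 IO3^-
For each mole of Ca(IO3)2 that dissolves: [Ca^2+] = s, [IO3^-] = 2s.
Ksp = [Ca^2+][IO3^-]^2
So Ksp = s × (2s)^2 = 4s^3
Ksp = 4 × (4.0 x 10^-3)^3 = 2.6 x 10^-7

Ksp ≈ 2.6 x 10^-7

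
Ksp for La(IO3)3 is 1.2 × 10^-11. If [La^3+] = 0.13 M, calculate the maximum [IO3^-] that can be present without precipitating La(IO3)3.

La(IO3)3(s) ⇌ La^3+ + 3 IO3^-
Ksp = [La^3+][IO3^-]^3
Precipitation begins when Q = Ksp. With [La^3+] = 0.13 M:
1.2 × 10^-11 = (0.13) × [IO3^-]^3
[IO3^-] = (1.2 × 10^-11 / 1.3 × 10^-1)^(1/3) = 4.5 × 10^-4 M

[IO3^-] = 4.5e-4 M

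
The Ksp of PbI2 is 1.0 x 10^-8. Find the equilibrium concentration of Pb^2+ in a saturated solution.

1.4 × 10^-3 M

PbI2(s) <=> Pb^2+(aq) + 2 I^-(aq)
Ksp = [Pb^2+][I^-]^2
With molar solubility s: [Pb^2+] = s, [I^-] = 2s.
Substituting: Ksp = s(2s)^2 = 4s^3
Solving, s = (1.0 x 10^-8/4)^(1/3) = 1.36 × 10^-3 M
[Pb^2+] = s = 1.4 × 10^-3 M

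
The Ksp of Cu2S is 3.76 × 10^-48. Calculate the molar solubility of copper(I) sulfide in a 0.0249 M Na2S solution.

s ≈ 6.14 × 10^-24 M

Cu2S(s) ⇌ 2 Cu^+(aq) + S^2-(aq)
Ksp = [Cu^+]^2[S^2-]
Let s be the molar solubility in this solution. [Cu^+] = 2s, [S^2-] = 0.0249 + s ≈ 0.0249 (common-ion effect: S^2- is already 0.0249 M).
Ksp ≈ (2s)^2 × 0.0249
s = 6.14 × 10^-24 M
Check: s = 6.1 x 10^-24 ≪ 0.0249, so the approximation is valid.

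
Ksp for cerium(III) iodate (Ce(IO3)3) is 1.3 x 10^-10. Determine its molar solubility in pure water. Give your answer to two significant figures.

s = 1.5 × 10^-3 M

Ce(IO3)3(s) ⇌ Ce^3+ + 3 IO3^-
Ksp = [Ce^3+][IO3^-]^3
Let s = molar solubility. Then [Ce^3+] = s and [IO3^-] = 3s.
Ksp = s(3s)^3 = 27s^4
Solving, s = (1.3 x 10^-10/27)^(1/4) = 1.5 x 10^-3 M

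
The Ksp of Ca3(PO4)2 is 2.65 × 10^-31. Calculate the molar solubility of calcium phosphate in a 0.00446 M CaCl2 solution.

Ca3(PO4)2(s) <=> 3 Ca^2+ + 2 PO4^3-
Ksp = [Ca^2+]^3[PO4^3-]^2
Let s = moles of Ca3(PO4)2 that dissolve per litre. [Ca^2+] = 0.00446 + 3s ≈ 0.00446, [PO4^3-] = 2s (common-ion effect: Ca^2+ is already 0.00446 M).
Ksp ≈ (0.00446)^3 × (2s)^2
s = 8.64 x 10^-13 M
Check: 3s = 2.6 × 10^-12 ≪ 0.00446, so the approximation is valid.

s = 8.64 × 10^-13 M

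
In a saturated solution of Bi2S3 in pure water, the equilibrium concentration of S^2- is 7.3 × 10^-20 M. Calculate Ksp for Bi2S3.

Ksp = 9.2 x 10^-97

Bi2S3(s) ⇌ 2 Bi^3+ + 3 S^2-
Stoichiometry gives [Bi^3+] = (2/3)[S^2-] = 4.87 × 10^-20 M.
Ksp = [Bi^3+]^2[S^2-]^3
Ksp = (4.87 × 10^-20)^2 × (7.3 x 10^-20)^3 = 9.2 x 10^-97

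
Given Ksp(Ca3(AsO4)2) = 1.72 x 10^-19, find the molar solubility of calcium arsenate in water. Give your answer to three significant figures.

s = 6.93 × 10^-5 M

Ca3(AsO4)2(s) ⇌ 3 Ca^2+ + 2 AsO4^3-
Ksp = [Ca^2+]^3[AsO4^3-]^2
Let s = molar solubility. Then [Ca^2+] = 3s and [AsO4^3-] = 2s.
Substituting: Ksp = (3s)^3(2s)^2 = 108s^5
s^5 = 1.72 x 10^-19 / 108, so s = 6.93 x 10^-5 M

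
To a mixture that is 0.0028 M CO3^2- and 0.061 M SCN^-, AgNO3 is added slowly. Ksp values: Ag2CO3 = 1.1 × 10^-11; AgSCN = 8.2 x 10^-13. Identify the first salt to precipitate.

AgSCN

Each salt begins to precipitate when Q = Ksp, i.e. when [Ag^+] reaches its threshold.
For Ag2CO3: 1.1 × 10^-11 = 0.0028 × [Ag^+]^2  ⇒  [Ag^+] = 6.3 × 10^-5 M.
For AgSCN: 8.2 x 10^-13 = 0.061 × [Ag^+]  ⇒  [Ag^+] = 1.3 × 10^-11 M.
The salt with the lower threshold [Ag^+] precipitates first: AgSCN.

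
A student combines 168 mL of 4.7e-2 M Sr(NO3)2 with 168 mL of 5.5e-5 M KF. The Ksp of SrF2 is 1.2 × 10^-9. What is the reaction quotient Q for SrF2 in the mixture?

1.8e-11

Total volume = 168 + 168 = 336 mL.
[Sr^2+] = 4.7 × 10^-2 × (168/336) = 2.35 × 10^-2 M
[F^-] = 5.5 × 10^-5 × (168/336) = 2.75 × 10^-5 M
SrF2(s) ⇌ Sr^2+(aq) + 2 F^-(aq), so Q = [Sr^2+][F^-]^2
Q = (2.35 × 10^-2)(2.75 × 10^-5)^2 = 1.8 x 10^-11
Q < Ksp, so no precipitate of SrF2 forms.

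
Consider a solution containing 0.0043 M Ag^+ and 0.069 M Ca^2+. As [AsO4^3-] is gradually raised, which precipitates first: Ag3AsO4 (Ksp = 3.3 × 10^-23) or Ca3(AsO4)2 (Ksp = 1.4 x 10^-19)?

Ag3AsO4

Precipitation of each salt starts when its ion product equals its Ksp.
For Ag3AsO4: 3.3 × 10^-23 = (0.0043)^3 × [AsO4^3-]  ⇒  [AsO4^3-] = 4.2 × 10^-16 M.
For Ca3(AsO4)2: 1.4 x 10^-19 = (0.069)^3 × [AsO4^3-]^2  ⇒  [AsO4^3-] = 2.1 x 10^-8 M.
The salt with the lower threshold [AsO4^3-] precipitates first: Ag3AsO4.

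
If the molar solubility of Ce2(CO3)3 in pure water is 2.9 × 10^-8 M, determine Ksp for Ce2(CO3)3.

Ce2(CO3)3(s) ⇌ 2 Ce^3+ + 3 CO3^2-
If s mol/L of Ce2(CO3)3 dissolves, [Ce^3+] = 2s and [CO3^2-] = 3s.
Ksp = [Ce^3+]^2[CO3^2-]^3
Ksp = (2s)^2(3s)^3 = 108s^5
Ksp = 108 × (2.9 x 10^-8)^5 = 2.2 × 10^-36

Ksp = 2.2e-36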